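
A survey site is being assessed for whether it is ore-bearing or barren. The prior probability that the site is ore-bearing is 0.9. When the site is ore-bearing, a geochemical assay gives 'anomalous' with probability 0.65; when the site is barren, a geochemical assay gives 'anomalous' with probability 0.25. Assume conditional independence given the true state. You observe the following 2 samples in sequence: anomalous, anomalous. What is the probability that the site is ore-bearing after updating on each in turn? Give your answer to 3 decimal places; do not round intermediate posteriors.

Each posterior becomes the prior for the next update.
After 'anomalous': P(ore) = 0.65·0.9000 / (0.65·0.9000 + 0.25·0.1000) ≈ 0.9590
After 'anomalous': P(ore) = 0.65·0.9590 / (0.65·0.9590 + 0.25·0.0410) ≈ 0.9838

0.984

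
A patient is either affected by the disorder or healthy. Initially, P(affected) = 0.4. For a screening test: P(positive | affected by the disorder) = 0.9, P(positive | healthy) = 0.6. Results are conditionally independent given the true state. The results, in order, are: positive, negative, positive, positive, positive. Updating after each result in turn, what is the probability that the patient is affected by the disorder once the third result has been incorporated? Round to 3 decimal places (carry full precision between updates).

Each posterior becomes the prior for the next update.
After 'positive': P(affected) = 0.9·0.4000 / (0.9·0.4000 + 0.6·0.6000) ≈ 0.5000
After 'negative': P(affected) = 0.1·0.5000 / (0.1·0.5000 + 0.4·0.5000) ≈ 0.2000
After 'positive': P(affected) = 0.9·0.2000 / (0.9·0.2000 + 0.6·0.8000) ≈ 0.2727

0.273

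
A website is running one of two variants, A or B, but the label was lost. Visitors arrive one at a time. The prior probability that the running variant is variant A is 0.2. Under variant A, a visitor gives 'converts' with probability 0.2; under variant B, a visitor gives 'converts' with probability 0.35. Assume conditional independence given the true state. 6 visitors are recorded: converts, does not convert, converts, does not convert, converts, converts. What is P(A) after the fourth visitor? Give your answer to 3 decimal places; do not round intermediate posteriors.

After 'converts': P(A) = 0.2·0.2000 / (0.2·0.2000 + 0.35·0.8000) ≈ 0.1250
After 'does not convert': P(A) = 0.8·0.1250 / (0.8·0.1250 + 0.65·0.8750) ≈ 0.1495
After 'converts': P(A) = 0.2·0.1495 / (0.2·0.1495 + 0.35·0.8505) ≈ 0.0913
After 'does not convert': P(A) = 0.8·0.0913 / (0.8·0.0913 + 0.65·0.9087) ≈ 0.1100

0.110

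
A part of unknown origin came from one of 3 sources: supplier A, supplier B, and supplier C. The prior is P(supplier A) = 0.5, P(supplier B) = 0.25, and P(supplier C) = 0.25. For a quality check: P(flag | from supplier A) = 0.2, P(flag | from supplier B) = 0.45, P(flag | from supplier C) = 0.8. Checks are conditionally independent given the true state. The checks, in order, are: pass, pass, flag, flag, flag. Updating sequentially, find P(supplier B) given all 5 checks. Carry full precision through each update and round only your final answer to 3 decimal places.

0.473

After 'pass': normaliser = 0.8·0.5000 + 0.55·0.2500 + 0.2·0.2500; P(supplier A) ≈ 0.6809, P(supplier B) ≈ 0.2340, P(supplier C) ≈ 0.0851
After 'pass': normaliser = 0.8·0.6809 + 0.55·0.2340 + 0.2·0.0851; P(supplier A) ≈ 0.7889, P(supplier B) ≈ 0.1864, P(supplier C) ≈ 0.0247
After 'flag': normaliser = 0.2·0.7889 + 0.45·0.1864 + 0.8·0.0247; P(supplier A) ≈ 0.6036, P(supplier B) ≈ 0.3210, P(supplier C) ≈ 0.0754
After 'flag': normaliser = 0.2·0.6036 + 0.45·0.3210 + 0.8·0.0754; P(supplier A) ≈ 0.3709, P(supplier B) ≈ 0.4437, P(supplier C) ≈ 0.1854
After 'flag': normaliser = 0.2·0.3709 + 0.45·0.4437 + 0.8·0.1854; P(supplier A) ≈ 0.1757, P(supplier B) ≈ 0.4729, P(supplier C) ≈ 0.3514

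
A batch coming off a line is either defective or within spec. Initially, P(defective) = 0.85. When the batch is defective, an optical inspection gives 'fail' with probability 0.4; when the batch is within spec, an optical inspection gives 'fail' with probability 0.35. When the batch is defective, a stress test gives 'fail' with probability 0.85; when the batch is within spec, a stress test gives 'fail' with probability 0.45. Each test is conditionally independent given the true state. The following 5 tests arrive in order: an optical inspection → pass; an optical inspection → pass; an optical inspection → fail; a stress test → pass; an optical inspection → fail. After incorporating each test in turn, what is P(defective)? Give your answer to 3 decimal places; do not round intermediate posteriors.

After an optical inspection='pass': P(defective) = 0.6·0.8500 / (0.6·0.8500 + 0.65·0.1500) ≈ 0.8395
After an optical inspection='pass': P(defective) = 0.6·0.8395 / (0.6·0.8395 + 0.65·0.1605) ≈ 0.8284
After an optical inspection='fail': P(defective) = 0.4·0.8284 / (0.4·0.8284 + 0.35·0.1716) ≈ 0.8466
After a stress test='pass': P(defective) = 0.15·0.8466 / (0.15·0.8466 + 0.55·0.1534) ≈ 0.6008
After an optical inspection='fail': P(defective) = 0.4·0.6008 / (0.4·0.6008 + 0.35·0.3992) ≈ 0.6323

0.632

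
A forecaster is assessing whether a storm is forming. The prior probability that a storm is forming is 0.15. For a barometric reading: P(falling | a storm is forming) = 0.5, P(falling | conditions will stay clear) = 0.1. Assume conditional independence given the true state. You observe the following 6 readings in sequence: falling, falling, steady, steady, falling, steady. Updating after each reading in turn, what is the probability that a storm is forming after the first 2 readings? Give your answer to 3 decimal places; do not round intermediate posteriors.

0.815

After 'falling': P(storm) = 0.5·0.1500 / (0.5·0.1500 + 0.1·0.8500) ≈ 0.4688
After 'falling': P(storm) = 0.5·0.4688 / (0.5·0.4688 + 0.1·0.5312) ≈ 0.8152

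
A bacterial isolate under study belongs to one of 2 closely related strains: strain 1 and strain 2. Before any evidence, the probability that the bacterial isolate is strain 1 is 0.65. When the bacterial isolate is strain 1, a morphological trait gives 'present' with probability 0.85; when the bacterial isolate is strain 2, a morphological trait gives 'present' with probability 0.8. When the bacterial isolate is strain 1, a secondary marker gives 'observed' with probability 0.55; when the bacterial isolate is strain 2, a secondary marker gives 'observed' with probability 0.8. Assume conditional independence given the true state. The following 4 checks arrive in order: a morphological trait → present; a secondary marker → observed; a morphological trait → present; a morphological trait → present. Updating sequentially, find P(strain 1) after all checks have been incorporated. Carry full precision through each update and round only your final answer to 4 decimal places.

0.6050

After a morphological trait='present': P(strain 1) = 0.85·0.6500 / (0.85·0.6500 + 0.8·0.3500) ≈ 0.6637
After a secondary marker='observed': P(strain 1) = 0.55·0.6637 / (0.55·0.6637 + 0.8·0.3363) ≈ 0.5757
After a morphological trait='present': P(strain 1) = 0.85·0.5757 / (0.85·0.5757 + 0.8·0.4243) ≈ 0.5904
After a morphological trait='present': P(strain 1) = 0.85·0.5904 / (0.85·0.5904 + 0.8·0.4096) ≈ 0.6050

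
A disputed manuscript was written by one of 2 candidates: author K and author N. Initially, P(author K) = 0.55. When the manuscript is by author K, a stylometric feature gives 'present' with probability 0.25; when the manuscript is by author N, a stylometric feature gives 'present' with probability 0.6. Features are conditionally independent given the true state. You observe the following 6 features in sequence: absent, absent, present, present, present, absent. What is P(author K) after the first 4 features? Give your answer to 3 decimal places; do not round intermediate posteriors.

Apply Bayes' rule sequentially, carrying P(author K) forward.
After 'absent': P(author K) = 0.75·0.5500 / (0.75·0.5500 + 0.4·0.4500) ≈ 0.6962
After 'absent': P(author K) = 0.75·0.6962 / (0.75·0.6962 + 0.4·0.3038) ≈ 0.8112
After 'present': P(author K) = 0.25·0.8112 / (0.25·0.8112 + 0.6·0.1888) ≈ 0.6416
After 'present': P(author K) = 0.25·0.6416 / (0.25·0.6416 + 0.6·0.3584) ≈ 0.4273

0.427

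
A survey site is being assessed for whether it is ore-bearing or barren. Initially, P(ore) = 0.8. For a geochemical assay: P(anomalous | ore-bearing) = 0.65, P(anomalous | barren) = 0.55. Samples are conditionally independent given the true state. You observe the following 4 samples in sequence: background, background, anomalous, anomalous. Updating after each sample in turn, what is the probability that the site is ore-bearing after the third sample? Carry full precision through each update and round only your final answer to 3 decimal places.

0.741

After 'background': P(ore) = 0.35·0.8000 / (0.35·0.8000 + 0.45·0.2000) ≈ 0.7568
After 'background': P(ore) = 0.35·0.7568 / (0.35·0.7568 + 0.45·0.2432) ≈ 0.7076
After 'anomalous': P(ore) = 0.65·0.7076 / (0.65·0.7076 + 0.55·0.2924) ≈ 0.7409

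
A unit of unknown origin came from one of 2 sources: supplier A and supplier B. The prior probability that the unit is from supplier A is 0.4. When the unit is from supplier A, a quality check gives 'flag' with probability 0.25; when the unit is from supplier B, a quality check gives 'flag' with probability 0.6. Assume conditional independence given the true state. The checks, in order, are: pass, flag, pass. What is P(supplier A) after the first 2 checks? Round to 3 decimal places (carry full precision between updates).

0.342

After 'pass': P(supplier A) = 0.75·0.4000 / (0.75·0.4000 + 0.4·0.6000) ≈ 0.5556
After 'flag': P(supplier A) = 0.25·0.5556 / (0.25·0.5556 + 0.6·0.4444) ≈ 0.3425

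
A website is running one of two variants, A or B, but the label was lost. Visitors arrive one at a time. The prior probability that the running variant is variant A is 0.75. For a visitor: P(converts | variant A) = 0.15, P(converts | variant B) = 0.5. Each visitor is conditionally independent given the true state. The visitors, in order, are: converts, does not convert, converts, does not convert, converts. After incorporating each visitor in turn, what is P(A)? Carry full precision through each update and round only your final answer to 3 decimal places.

0.190

After 'converts': P(A) = 0.15·0.7500 / (0.15·0.7500 + 0.5·0.2500) ≈ 0.4737
After 'does not convert': P(A) = 0.85·0.4737 / (0.85·0.4737 + 0.5·0.5263) ≈ 0.6047
After 'converts': P(A) = 0.15·0.6047 / (0.15·0.6047 + 0.5·0.3953) ≈ 0.3146
After 'does not convert': P(A) = 0.85·0.3146 / (0.85·0.3146 + 0.5·0.6854) ≈ 0.4383
After 'converts': P(A) = 0.15·0.4383 / (0.15·0.4383 + 0.5·0.5617) ≈ 0.1897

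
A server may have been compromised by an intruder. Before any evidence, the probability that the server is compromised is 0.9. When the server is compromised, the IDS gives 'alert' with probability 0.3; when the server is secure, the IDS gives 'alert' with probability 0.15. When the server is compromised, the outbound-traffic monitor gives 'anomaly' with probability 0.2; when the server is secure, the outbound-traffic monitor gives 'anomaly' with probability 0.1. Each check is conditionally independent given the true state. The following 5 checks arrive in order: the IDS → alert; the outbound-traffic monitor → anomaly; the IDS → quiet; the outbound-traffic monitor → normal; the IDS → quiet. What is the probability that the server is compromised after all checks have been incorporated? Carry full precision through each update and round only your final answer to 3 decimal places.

After the IDS='alert': P(compromised) = 0.3·0.9000 / (0.3·0.9000 + 0.15·0.1000) ≈ 0.9474
After the outbound-traffic monitor='anomaly': P(compromised) = 0.2·0.9474 / (0.2·0.9474 + 0.1·0.0526) ≈ 0.9730
After the IDS='quiet': P(compromised) = 0.7·0.9730 / (0.7·0.9730 + 0.85·0.0270) ≈ 0.9674
After the outbound-traffic monitor='normal': P(compromised) = 0.8·0.9674 / (0.8·0.9674 + 0.9·0.0326) ≈ 0.9634
After the IDS='quiet': P(compromised) = 0.7·0.9634 / (0.7·0.9634 + 0.85·0.0366) ≈ 0.9560

0.956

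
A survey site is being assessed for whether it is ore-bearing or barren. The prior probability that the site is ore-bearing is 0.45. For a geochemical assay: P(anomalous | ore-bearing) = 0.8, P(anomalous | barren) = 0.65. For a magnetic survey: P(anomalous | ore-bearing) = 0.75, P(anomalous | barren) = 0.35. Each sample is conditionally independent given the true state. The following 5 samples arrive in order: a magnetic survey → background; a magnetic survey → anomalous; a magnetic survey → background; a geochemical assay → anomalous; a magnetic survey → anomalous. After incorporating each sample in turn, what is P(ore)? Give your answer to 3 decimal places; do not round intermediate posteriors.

0.406

After a magnetic survey='background': P(ore) = 0.25·0.4500 / (0.25·0.4500 + 0.65·0.5500) ≈ 0.2394
After a magnetic survey='anomalous': P(ore) = 0.75·0.2394 / (0.75·0.2394 + 0.35·0.7606) ≈ 0.4027
After a magnetic survey='background': P(ore) = 0.25·0.4027 / (0.25·0.4027 + 0.65·0.5973) ≈ 0.2059
After a geochemical assay='anomalous': P(ore) = 0.8·0.2059 / (0.8·0.2059 + 0.65·0.7941) ≈ 0.2420
After a magnetic survey='anomalous': P(ore) = 0.75·0.2420 / (0.75·0.2420 + 0.35·0.7580) ≈ 0.4062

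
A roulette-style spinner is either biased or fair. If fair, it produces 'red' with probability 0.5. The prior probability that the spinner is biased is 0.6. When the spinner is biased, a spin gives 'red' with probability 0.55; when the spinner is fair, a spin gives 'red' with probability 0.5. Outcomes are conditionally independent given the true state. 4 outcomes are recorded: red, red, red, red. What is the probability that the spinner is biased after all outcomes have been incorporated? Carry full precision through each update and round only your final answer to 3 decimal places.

0.687

After 'red': P(biased) = 0.55·0.6000 / (0.55·0.6000 + 0.5·0.4000) ≈ 0.6226
After 'red': P(biased) = 0.55·0.6226 / (0.55·0.6226 + 0.5·0.3774) ≈ 0.6448
After 'red': P(biased) = 0.55·0.6448 / (0.55·0.6448 + 0.5·0.3552) ≈ 0.6663
After 'red': P(biased) = 0.55·0.6663 / (0.55·0.6663 + 0.5·0.3337) ≈ 0.6871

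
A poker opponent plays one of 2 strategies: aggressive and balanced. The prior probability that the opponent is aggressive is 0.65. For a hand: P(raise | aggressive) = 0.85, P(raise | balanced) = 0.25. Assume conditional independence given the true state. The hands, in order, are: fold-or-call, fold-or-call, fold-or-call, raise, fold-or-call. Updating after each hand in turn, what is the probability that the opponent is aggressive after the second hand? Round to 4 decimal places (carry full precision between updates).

0.0691

After 'fold-or-call': P(aggressive) = 0.15·0.6500 / (0.15·0.6500 + 0.75·0.3500) ≈ 0.2708
After 'fold-or-call': P(aggressive) = 0.15·0.2708 / (0.15·0.2708 + 0.75·0.7292) ≈ 0.0691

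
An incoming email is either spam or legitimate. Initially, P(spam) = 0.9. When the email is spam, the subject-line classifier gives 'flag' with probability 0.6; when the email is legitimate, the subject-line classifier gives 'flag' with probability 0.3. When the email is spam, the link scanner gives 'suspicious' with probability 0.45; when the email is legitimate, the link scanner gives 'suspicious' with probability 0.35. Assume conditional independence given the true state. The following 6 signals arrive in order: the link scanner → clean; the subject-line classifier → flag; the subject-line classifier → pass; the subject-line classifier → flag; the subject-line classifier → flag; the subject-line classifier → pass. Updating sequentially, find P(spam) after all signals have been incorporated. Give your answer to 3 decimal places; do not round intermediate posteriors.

After the link scanner='clean': P(spam) = 0.55·0.9000 / (0.55·0.9000 + 0.65·0.1000) ≈ 0.8839
After the subject-line classifier='flag': P(spam) = 0.6·0.8839 / (0.6·0.8839 + 0.3·0.1161) ≈ 0.9384
After the subject-line classifier='pass': P(spam) = 0.4·0.9384 / (0.4·0.9384 + 0.7·0.0616) ≈ 0.8969
After the subject-line classifier='flag': P(spam) = 0.6·0.8969 / (0.6·0.8969 + 0.3·0.1031) ≈ 0.9457
After the subject-line classifier='flag': P(spam) = 0.6·0.9457 / (0.6·0.9457 + 0.3·0.0543) ≈ 0.9721
After the subject-line classifier='pass': P(spam) = 0.4·0.9721 / (0.4·0.9721 + 0.7·0.0279) ≈ 0.9521

0.952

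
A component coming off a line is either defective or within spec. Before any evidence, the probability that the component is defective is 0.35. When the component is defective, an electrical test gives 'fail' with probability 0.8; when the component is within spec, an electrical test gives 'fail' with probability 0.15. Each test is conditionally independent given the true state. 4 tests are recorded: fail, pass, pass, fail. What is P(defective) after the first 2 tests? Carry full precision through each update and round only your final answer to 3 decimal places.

After 'fail': P(defective) = 0.8·0.3500 / (0.8·0.3500 + 0.15·0.6500) ≈ 0.7417
After 'pass': P(defective) = 0.2·0.7417 / (0.2·0.7417 + 0.85·0.2583) ≈ 0.4032

0.403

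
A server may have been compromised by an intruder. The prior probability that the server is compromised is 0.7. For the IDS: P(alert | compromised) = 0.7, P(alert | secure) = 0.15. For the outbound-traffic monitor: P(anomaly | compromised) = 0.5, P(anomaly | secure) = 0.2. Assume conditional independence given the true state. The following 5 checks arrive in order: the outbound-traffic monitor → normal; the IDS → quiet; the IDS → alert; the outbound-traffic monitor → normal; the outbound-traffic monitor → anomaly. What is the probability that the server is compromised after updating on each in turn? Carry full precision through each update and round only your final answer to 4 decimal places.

After the outbound-traffic monitor='normal': P(compromised) = 0.5·0.7000 / (0.5·0.7000 + 0.8·0.3000) ≈ 0.5932
After the IDS='quiet': P(compromised) = 0.3·0.5932 / (0.3·0.5932 + 0.85·0.4068) ≈ 0.3398
After the IDS='alert': P(compromised) = 0.7·0.3398 / (0.7·0.3398 + 0.15·0.6602) ≈ 0.7061
After the outbound-traffic monitor='normal': P(compromised) = 0.5·0.7061 / (0.5·0.7061 + 0.8·0.2939) ≈ 0.6002
After the outbound-traffic monitor='anomaly': P(compromised) = 0.5·0.6002 / (0.5·0.6002 + 0.2·0.3998) ≈ 0.7896

0.7896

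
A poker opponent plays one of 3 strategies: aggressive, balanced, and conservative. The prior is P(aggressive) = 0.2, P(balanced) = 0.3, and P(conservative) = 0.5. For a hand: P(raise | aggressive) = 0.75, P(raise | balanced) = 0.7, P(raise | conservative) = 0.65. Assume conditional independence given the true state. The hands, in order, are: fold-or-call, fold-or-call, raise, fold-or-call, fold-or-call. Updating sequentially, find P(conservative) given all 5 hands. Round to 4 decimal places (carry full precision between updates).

0.6808

After 'fold-or-call': normaliser = 0.25·0.2000 + 0.3·0.3000 + 0.35·0.5000; P(aggressive) ≈ 0.1587, P(balanced) ≈ 0.2857, P(conservative) ≈ 0.5556
After 'fold-or-call': normaliser = 0.25·0.1587 + 0.3·0.2857 + 0.35·0.5556; P(aggressive) ≈ 0.1241, P(balanced) ≈ 0.2680, P(conservative) ≈ 0.6079
After 'raise': normaliser = 0.75·0.1241 + 0.7·0.2680 + 0.65·0.6079; P(aggressive) ≈ 0.1377, P(balanced) ≈ 0.2776, P(conservative) ≈ 0.5847
After 'fold-or-call': normaliser = 0.25·0.1377 + 0.3·0.2776 + 0.35·0.5847; P(aggressive) ≈ 0.1068, P(balanced) ≈ 0.2583, P(conservative) ≈ 0.6349
After 'fold-or-call': normaliser = 0.25·0.1068 + 0.3·0.2583 + 0.35·0.6349; P(aggressive) ≈ 0.0818, P(balanced) ≈ 0.2374, P(conservative) ≈ 0.6808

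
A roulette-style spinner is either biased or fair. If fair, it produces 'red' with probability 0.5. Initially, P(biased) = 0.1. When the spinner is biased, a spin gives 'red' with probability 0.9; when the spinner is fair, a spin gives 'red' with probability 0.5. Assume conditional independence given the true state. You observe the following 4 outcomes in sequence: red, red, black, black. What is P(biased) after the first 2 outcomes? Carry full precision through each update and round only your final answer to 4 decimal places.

0.2647

After 'red': P(biased) = 0.9·0.1000 / (0.9·0.1000 + 0.5·0.9000) ≈ 0.1667
After 'red': P(biased) = 0.9·0.1667 / (0.9·0.1667 + 0.5·0.8333) ≈ 0.2647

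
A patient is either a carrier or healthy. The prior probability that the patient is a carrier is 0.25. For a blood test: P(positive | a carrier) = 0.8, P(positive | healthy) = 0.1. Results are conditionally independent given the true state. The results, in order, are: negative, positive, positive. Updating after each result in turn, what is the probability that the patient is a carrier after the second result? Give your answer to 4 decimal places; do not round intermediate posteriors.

0.3721

After 'negative': P(carrier) = 0.2·0.2500 / (0.2·0.2500 + 0.9·0.7500) ≈ 0.0690
After 'positive': P(carrier) = 0.8·0.0690 / (0.8·0.0690 + 0.1·0.9310) ≈ 0.3721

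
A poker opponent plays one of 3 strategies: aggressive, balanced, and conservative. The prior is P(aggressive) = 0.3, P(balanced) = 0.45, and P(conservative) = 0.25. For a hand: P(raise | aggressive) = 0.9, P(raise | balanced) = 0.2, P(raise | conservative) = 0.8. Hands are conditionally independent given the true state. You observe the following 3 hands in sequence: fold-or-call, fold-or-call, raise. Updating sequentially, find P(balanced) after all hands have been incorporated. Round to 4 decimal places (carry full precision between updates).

Apply Bayes' rule sequentially, carrying P(balanced) forward.
After 'fold-or-call': normaliser = 0.1·0.3000 + 0.8·0.4500 + 0.2·0.2500; P(aggressive) ≈ 0.0682, P(balanced) ≈ 0.8182, P(conservative) ≈ 0.1136
After 'fold-or-call': normaliser = 0.1·0.0682 + 0.8·0.8182 + 0.2·0.1136; P(aggressive) ≈ 0.0100, P(balanced) ≈ 0.9568, P(conservative) ≈ 0.0332
After 'raise': normaliser = 0.9·0.0100 + 0.2·0.9568 + 0.8·0.0332; P(aggressive) ≈ 0.0395, P(balanced) ≈ 0.8433, P(conservative) ≈ 0.1171

0.8433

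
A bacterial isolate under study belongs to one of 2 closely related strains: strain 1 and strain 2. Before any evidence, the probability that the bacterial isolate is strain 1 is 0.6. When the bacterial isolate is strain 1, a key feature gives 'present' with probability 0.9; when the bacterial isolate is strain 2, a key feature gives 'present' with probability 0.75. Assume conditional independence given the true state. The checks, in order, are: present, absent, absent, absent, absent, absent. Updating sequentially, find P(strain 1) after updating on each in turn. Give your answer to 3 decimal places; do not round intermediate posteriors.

0.018

After 'present': P(strain 1) = 0.9·0.6000 / (0.9·0.6000 + 0.75·0.4000) ≈ 0.6429
After 'absent': P(strain 1) = 0.1·0.6429 / (0.1·0.6429 + 0.25·0.3571) ≈ 0.4186
After 'absent': P(strain 1) = 0.1·0.4186 / (0.1·0.4186 + 0.25·0.5814) ≈ 0.2236
After 'absent': P(strain 1) = 0.1·0.2236 / (0.1·0.2236 + 0.25·0.7764) ≈ 0.1033
After 'absent': P(strain 1) = 0.1·0.1033 / (0.1·0.1033 + 0.25·0.8967) ≈ 0.0441
After 'absent': P(strain 1) = 0.1·0.0441 / (0.1·0.0441 + 0.25·0.9559) ≈ 0.0181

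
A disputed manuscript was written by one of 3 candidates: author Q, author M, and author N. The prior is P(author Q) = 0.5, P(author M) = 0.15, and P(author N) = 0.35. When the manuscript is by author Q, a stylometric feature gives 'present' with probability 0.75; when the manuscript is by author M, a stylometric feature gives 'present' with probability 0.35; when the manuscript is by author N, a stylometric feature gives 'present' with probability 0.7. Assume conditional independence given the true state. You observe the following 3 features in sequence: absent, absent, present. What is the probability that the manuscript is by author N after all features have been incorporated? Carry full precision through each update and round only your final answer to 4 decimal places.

0.3259

After 'absent': normaliser = 0.25·0.5000 + 0.65·0.1500 + 0.3·0.3500; P(author Q) ≈ 0.3817, P(author M) ≈ 0.2977, P(author N) ≈ 0.3206
After 'absent': normaliser = 0.25·0.3817 + 0.65·0.2977 + 0.3·0.3206; P(author Q) ≈ 0.2478, P(author M) ≈ 0.5025, P(author N) ≈ 0.2498
After 'present': normaliser = 0.75·0.2478 + 0.35·0.5025 + 0.7·0.2498; P(author Q) ≈ 0.3464, P(author M) ≈ 0.3278, P(author N) ≈ 0.3259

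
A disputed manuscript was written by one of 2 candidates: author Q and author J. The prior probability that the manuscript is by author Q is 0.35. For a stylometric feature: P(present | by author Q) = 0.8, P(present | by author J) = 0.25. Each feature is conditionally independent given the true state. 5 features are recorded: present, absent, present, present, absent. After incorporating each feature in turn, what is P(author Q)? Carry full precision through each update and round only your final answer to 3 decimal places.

0.556

Each posterior becomes the prior for the next update.
After 'present': P(author Q) = 0.8·0.3500 / (0.8·0.3500 + 0.25·0.6500) ≈ 0.6328
After 'absent': P(author Q) = 0.2·0.6328 / (0.2·0.6328 + 0.75·0.3672) ≈ 0.3148
After 'present': P(author Q) = 0.8·0.3148 / (0.8·0.3148 + 0.25·0.6852) ≈ 0.5952
After 'present': P(author Q) = 0.8·0.5952 / (0.8·0.5952 + 0.25·0.4048) ≈ 0.8247
After 'absent': P(author Q) = 0.2·0.8247 / (0.2·0.8247 + 0.75·0.1753) ≈ 0.5565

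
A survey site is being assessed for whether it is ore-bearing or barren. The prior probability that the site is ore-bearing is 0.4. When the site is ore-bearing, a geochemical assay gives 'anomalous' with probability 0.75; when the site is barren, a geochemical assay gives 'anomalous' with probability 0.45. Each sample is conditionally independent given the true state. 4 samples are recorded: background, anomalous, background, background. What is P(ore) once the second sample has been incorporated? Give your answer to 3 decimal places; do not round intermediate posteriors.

Apply Bayes' rule sequentially, carrying P(ore) forward.
After 'background': P(ore) = 0.25·0.4000 / (0.25·0.4000 + 0.55·0.6000) ≈ 0.2326
After 'anomalous': P(ore) = 0.75·0.2326 / (0.75·0.2326 + 0.45·0.7674) ≈ 0.3356

0.336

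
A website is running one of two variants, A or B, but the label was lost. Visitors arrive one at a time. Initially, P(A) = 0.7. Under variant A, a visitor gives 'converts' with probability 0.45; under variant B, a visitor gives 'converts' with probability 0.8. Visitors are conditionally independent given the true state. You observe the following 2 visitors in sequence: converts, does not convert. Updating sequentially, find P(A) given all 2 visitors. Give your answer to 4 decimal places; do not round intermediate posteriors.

After 'converts': P(A) = 0.45·0.7000 / (0.45·0.7000 + 0.8·0.3000) ≈ 0.5676
After 'does not convert': P(A) = 0.55·0.5676 / (0.55·0.5676 + 0.2·0.4324) ≈ 0.7831

0.7831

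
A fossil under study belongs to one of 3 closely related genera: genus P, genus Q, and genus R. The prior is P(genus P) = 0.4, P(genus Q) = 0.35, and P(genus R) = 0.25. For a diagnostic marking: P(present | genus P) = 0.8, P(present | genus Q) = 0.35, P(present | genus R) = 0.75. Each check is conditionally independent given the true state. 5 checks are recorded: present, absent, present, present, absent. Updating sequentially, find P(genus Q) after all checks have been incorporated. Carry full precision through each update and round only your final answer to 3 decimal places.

0.300

After 'present': normaliser = 0.8·0.4000 + 0.35·0.3500 + 0.75·0.2500; P(genus P) ≈ 0.5079, P(genus Q) ≈ 0.1944, P(genus R) ≈ 0.2976
After 'absent': normaliser = 0.2·0.5079 + 0.65·0.1944 + 0.25·0.2976; P(genus P) ≈ 0.3360, P(genus Q) ≈ 0.4180, P(genus R) ≈ 0.2461
After 'present': normaliser = 0.8·0.3360 + 0.35·0.4180 + 0.75·0.2461; P(genus P) ≈ 0.4482, P(genus Q) ≈ 0.2440, P(genus R) ≈ 0.3078
After 'present': normaliser = 0.8·0.4482 + 0.35·0.2440 + 0.75·0.3078; P(genus P) ≈ 0.5314, P(genus Q) ≈ 0.1265, P(genus R) ≈ 0.3421
After 'absent': normaliser = 0.2·0.5314 + 0.65·0.1265 + 0.25·0.3421; P(genus P) ≈ 0.3878, P(genus Q) ≈ 0.3001, P(genus R) ≈ 0.3121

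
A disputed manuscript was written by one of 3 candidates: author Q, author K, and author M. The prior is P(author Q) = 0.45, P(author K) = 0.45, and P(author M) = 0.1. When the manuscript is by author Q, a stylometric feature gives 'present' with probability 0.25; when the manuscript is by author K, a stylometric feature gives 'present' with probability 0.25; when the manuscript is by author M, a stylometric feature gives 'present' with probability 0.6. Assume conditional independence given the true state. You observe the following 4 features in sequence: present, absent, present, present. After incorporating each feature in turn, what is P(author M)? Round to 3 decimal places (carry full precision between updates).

Each posterior becomes the prior for the next update.
After 'present': normaliser = 0.25·0.4500 + 0.25·0.4500 + 0.6·0.1000; P(author Q) ≈ 0.3947, P(author K) ≈ 0.3947, P(author M) ≈ 0.2105
After 'absent': normaliser = 0.75·0.3947 + 0.75·0.3947 + 0.4·0.2105; P(author Q) ≈ 0.4377, P(author K) ≈ 0.4377, P(author M) ≈ 0.1245
After 'present': normaliser = 0.25·0.4377 + 0.25·0.4377 + 0.6·0.1245; P(author Q) ≈ 0.3728, P(author K) ≈ 0.3728, P(author M) ≈ 0.2545
After 'present': normaliser = 0.25·0.3728 + 0.25·0.3728 + 0.6·0.2545; P(author Q) ≈ 0.2748, P(author K) ≈ 0.2748, P(author M) ≈ 0.4503

0.450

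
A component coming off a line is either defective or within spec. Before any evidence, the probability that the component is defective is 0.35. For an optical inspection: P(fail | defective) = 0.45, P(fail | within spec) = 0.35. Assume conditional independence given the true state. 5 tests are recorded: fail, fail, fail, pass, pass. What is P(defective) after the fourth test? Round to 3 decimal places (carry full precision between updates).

After 'fail': P(defective) = 0.45·0.3500 / (0.45·0.3500 + 0.35·0.6500) ≈ 0.4091
After 'fail': P(defective) = 0.45·0.4091 / (0.45·0.4091 + 0.35·0.5909) ≈ 0.4709
After 'fail': P(defective) = 0.45·0.4709 / (0.45·0.4709 + 0.35·0.5291) ≈ 0.5337
After 'pass': P(defective) = 0.55·0.5337 / (0.55·0.5337 + 0.65·0.4663) ≈ 0.4920

0.492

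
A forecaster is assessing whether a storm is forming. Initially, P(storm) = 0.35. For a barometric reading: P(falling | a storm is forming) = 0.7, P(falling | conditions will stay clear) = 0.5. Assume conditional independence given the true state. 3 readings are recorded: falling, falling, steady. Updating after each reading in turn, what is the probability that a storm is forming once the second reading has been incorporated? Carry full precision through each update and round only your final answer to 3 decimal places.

Each posterior becomes the prior for the next update.
After 'falling': P(storm) = 0.7·0.3500 / (0.7·0.3500 + 0.5·0.6500) ≈ 0.4298
After 'falling': P(storm) = 0.7·0.4298 / (0.7·0.4298 + 0.5·0.5702) ≈ 0.5135

0.513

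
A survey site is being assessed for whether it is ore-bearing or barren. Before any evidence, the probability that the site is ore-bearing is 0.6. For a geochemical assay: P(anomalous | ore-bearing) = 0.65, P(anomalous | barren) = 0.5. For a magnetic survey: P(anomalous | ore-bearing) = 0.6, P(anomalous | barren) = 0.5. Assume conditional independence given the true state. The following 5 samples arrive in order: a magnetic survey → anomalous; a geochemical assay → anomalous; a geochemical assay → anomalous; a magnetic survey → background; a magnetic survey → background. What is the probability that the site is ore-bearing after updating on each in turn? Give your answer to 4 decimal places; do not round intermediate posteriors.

0.6607

Apply Bayes' rule sequentially, carrying P(ore) forward.
After a magnetic survey='anomalous': P(ore) = 0.6·0.6000 / (0.6·0.6000 + 0.5·0.4000) ≈ 0.6429
After a geochemical assay='anomalous': P(ore) = 0.65·0.6429 / (0.65·0.6429 + 0.5·0.3571) ≈ 0.7006
After a geochemical assay='anomalous': P(ore) = 0.65·0.7006 / (0.65·0.7006 + 0.5·0.2994) ≈ 0.7526
After a magnetic survey='background': P(ore) = 0.4·0.7526 / (0.4·0.7526 + 0.5·0.2474) ≈ 0.7088
After a magnetic survey='background': P(ore) = 0.4·0.7088 / (0.4·0.7088 + 0.5·0.2912) ≈ 0.6607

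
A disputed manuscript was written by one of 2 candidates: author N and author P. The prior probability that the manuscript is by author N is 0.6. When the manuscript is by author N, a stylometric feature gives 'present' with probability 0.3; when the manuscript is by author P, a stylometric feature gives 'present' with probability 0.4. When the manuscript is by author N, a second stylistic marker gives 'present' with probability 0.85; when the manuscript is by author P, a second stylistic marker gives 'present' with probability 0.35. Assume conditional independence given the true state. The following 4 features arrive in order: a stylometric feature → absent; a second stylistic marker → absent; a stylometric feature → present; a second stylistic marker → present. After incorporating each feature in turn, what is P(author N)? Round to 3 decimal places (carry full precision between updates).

After a stylometric feature='absent': P(author N) = 0.7·0.6000 / (0.7·0.6000 + 0.6·0.4000) ≈ 0.6364
After a second stylistic marker='absent': P(author N) = 0.15·0.6364 / (0.15·0.6364 + 0.65·0.3636) ≈ 0.2877
After a stylometric feature='present': P(author N) = 0.3·0.2877 / (0.3·0.2877 + 0.4·0.7123) ≈ 0.2325
After a second stylistic marker='present': P(author N) = 0.85·0.2325 / (0.85·0.2325 + 0.35·0.7675) ≈ 0.4238

0.424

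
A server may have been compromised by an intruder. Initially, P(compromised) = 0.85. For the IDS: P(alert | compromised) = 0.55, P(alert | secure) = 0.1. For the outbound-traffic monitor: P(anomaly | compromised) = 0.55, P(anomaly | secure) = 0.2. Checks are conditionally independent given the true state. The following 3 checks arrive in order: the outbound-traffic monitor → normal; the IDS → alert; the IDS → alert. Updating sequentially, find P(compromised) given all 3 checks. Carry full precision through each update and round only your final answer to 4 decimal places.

0.9897

Apply Bayes' rule sequentially, carrying P(compromised) forward.
After the outbound-traffic monitor='normal': P(compromised) = 0.45·0.8500 / (0.45·0.8500 + 0.8·0.1500) ≈ 0.7612
After the IDS='alert': P(compromised) = 0.55·0.7612 / (0.55·0.7612 + 0.1·0.2388) ≈ 0.9460
After the IDS='alert': P(compromised) = 0.55·0.9460 / (0.55·0.9460 + 0.1·0.0540) ≈ 0.9897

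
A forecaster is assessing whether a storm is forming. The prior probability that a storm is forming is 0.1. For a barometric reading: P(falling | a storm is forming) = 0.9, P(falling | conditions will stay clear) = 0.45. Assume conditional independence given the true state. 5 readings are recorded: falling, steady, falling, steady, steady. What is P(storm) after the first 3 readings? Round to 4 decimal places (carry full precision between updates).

0.0748

Apply Bayes' rule sequentially, carrying P(storm) forward.
After 'falling': P(storm) = 0.9·0.1000 / (0.9·0.1000 + 0.45·0.9000) ≈ 0.1818
After 'steady': P(storm) = 0.1·0.1818 / (0.1·0.1818 + 0.55·0.8182) ≈ 0.0388
After 'falling': P(storm) = 0.9·0.0388 / (0.9·0.0388 + 0.45·0.9612) ≈ 0.0748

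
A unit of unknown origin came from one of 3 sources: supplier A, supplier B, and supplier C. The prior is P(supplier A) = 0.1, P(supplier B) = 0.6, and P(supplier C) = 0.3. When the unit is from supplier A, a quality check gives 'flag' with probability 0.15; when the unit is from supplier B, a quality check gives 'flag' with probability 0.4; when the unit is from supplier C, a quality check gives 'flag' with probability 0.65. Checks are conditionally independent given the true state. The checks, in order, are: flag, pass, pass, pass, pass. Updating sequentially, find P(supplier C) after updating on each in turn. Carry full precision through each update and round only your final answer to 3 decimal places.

0.070

Apply Bayes' rule sequentially, carrying P(supplier C) forward.
After 'flag': normaliser = 0.15·0.1000 + 0.4·0.6000 + 0.65·0.3000; P(supplier A) ≈ 0.0333, P(supplier B) ≈ 0.5333, P(supplier C) ≈ 0.4333
After 'pass': normaliser = 0.85·0.0333 + 0.6·0.5333 + 0.35·0.4333; P(supplier A) ≈ 0.0567, P(supplier B) ≈ 0.6400, P(supplier C) ≈ 0.3033
After 'pass': normaliser = 0.85·0.0567 + 0.6·0.6400 + 0.35·0.3033; P(supplier A) ≈ 0.0895, P(supplier B) ≈ 0.7133, P(supplier C) ≈ 0.1972
After 'pass': normaliser = 0.85·0.0895 + 0.6·0.7133 + 0.35·0.1972; P(supplier A) ≈ 0.1327, P(supplier B) ≈ 0.7468, P(supplier C) ≈ 0.1204
After 'pass': normaliser = 0.85·0.1327 + 0.6·0.7468 + 0.35·0.1204; P(supplier A) ≈ 0.1871, P(supplier B) ≈ 0.7430, P(supplier C) ≈ 0.0699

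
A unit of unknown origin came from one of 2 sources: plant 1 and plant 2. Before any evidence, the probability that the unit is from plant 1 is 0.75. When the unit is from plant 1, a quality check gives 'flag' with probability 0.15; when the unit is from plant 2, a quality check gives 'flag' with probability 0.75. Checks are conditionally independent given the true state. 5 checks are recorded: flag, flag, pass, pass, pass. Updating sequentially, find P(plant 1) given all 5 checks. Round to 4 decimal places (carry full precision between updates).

0.8251

After 'flag': P(plant 1) = 0.15·0.7500 / (0.15·0.7500 + 0.75·0.2500) ≈ 0.3750
After 'flag': P(plant 1) = 0.15·0.3750 / (0.15·0.3750 + 0.75·0.6250) ≈ 0.1071
After 'pass': P(plant 1) = 0.85·0.1071 / (0.85·0.1071 + 0.25·0.8929) ≈ 0.2898
After 'pass': P(plant 1) = 0.85·0.2898 / (0.85·0.2898 + 0.25·0.7102) ≈ 0.5811
After 'pass': P(plant 1) = 0.85·0.5811 / (0.85·0.5811 + 0.25·0.4189) ≈ 0.8251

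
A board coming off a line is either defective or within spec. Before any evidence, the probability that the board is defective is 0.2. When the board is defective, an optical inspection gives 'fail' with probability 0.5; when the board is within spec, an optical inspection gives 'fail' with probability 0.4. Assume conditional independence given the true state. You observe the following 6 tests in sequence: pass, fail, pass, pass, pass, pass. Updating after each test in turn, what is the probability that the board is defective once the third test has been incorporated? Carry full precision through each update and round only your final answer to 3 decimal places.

0.178

After 'pass': P(defective) = 0.5·0.2000 / (0.5·0.2000 + 0.6·0.8000) ≈ 0.1724
After 'fail': P(defective) = 0.5·0.1724 / (0.5·0.1724 + 0.4·0.8276) ≈ 0.2066
After 'pass': P(defective) = 0.5·0.2066 / (0.5·0.2066 + 0.6·0.7934) ≈ 0.1783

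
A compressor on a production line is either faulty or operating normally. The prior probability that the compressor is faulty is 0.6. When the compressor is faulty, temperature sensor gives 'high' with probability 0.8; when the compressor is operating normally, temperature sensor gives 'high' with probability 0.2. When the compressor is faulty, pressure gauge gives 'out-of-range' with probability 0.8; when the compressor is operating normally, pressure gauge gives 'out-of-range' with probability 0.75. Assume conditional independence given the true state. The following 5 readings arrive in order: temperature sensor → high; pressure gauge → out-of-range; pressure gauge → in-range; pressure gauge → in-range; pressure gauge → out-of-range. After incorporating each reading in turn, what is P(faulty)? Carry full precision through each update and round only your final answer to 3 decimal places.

After temperature sensor='high': P(faulty) = 0.8·0.6000 / (0.8·0.6000 + 0.2·0.4000) ≈ 0.8571
After pressure gauge='out-of-range': P(faulty) = 0.8·0.8571 / (0.8·0.8571 + 0.75·0.1429) ≈ 0.8649
After pressure gauge='in-range': P(faulty) = 0.2·0.8649 / (0.2·0.8649 + 0.25·0.1351) ≈ 0.8366
After pressure gauge='in-range': P(faulty) = 0.2·0.8366 / (0.2·0.8366 + 0.25·0.1634) ≈ 0.8038
After pressure gauge='out-of-range': P(faulty) = 0.8·0.8038 / (0.8·0.8038 + 0.75·0.1962) ≈ 0.8137

0.814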